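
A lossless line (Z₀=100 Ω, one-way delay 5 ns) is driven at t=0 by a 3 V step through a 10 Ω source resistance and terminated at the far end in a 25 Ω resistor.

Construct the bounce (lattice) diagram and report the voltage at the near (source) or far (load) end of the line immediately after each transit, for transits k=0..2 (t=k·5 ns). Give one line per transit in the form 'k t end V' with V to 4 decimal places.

0 0 source 2.7273
1 5 load 1.0909
2 10 source 2.4298

Γ_L=-0.600000, Γ_S=-0.818182; launch V₁=3·100/110=2.727273
k=0 src: V=2.7273
k=1 load: inc=2.727273, refl=2.727273·-0.600000=-1.6364; V=0.000000+2.727273+-1.636364=1.0909
k=2 src: inc=-1.636364, refl=-1.636364·-0.818182=1.3388; V=2.727273+-1.636364+1.338843=2.4298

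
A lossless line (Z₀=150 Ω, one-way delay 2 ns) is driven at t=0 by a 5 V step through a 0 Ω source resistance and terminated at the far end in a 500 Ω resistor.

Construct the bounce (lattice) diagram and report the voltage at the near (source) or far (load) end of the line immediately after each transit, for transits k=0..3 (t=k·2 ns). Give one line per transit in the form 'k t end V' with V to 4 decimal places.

0 0 source 5.0000
1 2 load 7.6923
2 4 source 5.0000
3 6 load 3.5503

Γ_L=0.538462, Γ_S=-1.000000; launch V₁=5·150/150=5.000000
k=0 src: V=5.0000
k=1 load: inc=5.000000, refl=5.000000·0.538462=2.6923; V=0.000000+5.000000+2.692308=7.6923
k=2 src: inc=2.692308, refl=2.692308·-1.000000=-2.6923; V=5.000000+2.692308+-2.692308=5.0000
k=3 load: inc=-2.692308, refl=-2.692308·0.538462=-1.4497; V=7.692308+-2.692308+-1.449704=3.5503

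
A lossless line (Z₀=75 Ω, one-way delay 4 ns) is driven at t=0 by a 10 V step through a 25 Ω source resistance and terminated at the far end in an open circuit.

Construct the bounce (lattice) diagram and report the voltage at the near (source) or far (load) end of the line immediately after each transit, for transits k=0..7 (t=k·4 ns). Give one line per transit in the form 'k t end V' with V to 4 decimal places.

Γ_L=1.000000, Γ_S=-0.500000; launch V₁=10·75/100=7.500000
k=0 src: V=7.5000
k=1 load: inc=7.500000, refl=7.500000·1.000000=7.5000; V=0.000000+7.500000+7.500000=15.0000
k=2 src: inc=7.500000, refl=7.500000·-0.500000=-3.7500; V=7.500000+7.500000+-3.750000=11.2500
k=3 load: inc=-3.750000, refl=-3.750000·1.000000=-3.7500; V=15.000000+-3.750000+-3.750000=7.5000
k=4 src: inc=-3.750000, refl=-3.750000·-0.500000=1.8750; V=11.250000+-3.750000+1.875000=9.3750
k=5 load: inc=1.875000, refl=1.875000·1.000000=1.8750; V=7.500000+1.875000+1.875000=11.2500
k=6 src: inc=1.875000, refl=1.875000·-0.500000=-0.9375; V=9.375000+1.875000+-0.937500=10.3125
k=7 load: inc=-0.937500, refl=-0.937500·1.000000=-0.9375; V=11.250000+-0.937500+-0.937500=9.3750

0 0 source 7.5000
1 4 load 15.0000
2 8 source 11.2500
3 12 load 7.5000
4 16 source 9.3750
5 20 load 11.2500
6 24 source 10.3125
7 28 load 9.3750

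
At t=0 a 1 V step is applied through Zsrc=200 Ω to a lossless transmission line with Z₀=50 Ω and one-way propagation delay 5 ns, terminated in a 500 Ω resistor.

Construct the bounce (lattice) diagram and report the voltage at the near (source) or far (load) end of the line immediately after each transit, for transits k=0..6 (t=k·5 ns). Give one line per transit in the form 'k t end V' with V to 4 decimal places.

0 0 source 0.2000
1 5 load 0.3636
2 10 source 0.4618
3 15 load 0.5421
4 20 source 0.5903
5 25 load 0.6298
6 30 source 0.6534

Γ_L=0.818182, Γ_S=0.600000; launch V₁=1·50/250=0.200000
k=0 src: V=0.2000
k=1 load: inc=0.200000, refl=0.200000·0.818182=0.1636; V=0.000000+0.200000+0.163636=0.3636
k=2 src: inc=0.163636, refl=0.163636·0.600000=0.0982; V=0.200000+0.163636+0.098182=0.4618
k=3 load: inc=0.098182, refl=0.098182·0.818182=0.0803; V=0.363636+0.098182+0.080331=0.5421
k=4 src: inc=0.080331, refl=0.080331·0.600000=0.0482; V=0.461818+0.080331+0.048198=0.5903
k=5 load: inc=0.048198, refl=0.048198·0.818182=0.0394; V=0.542149+0.048198+0.039435=0.6298
k=6 src: inc=0.039435, refl=0.039435·0.600000=0.0237; V=0.590347+0.039435+0.023661=0.6534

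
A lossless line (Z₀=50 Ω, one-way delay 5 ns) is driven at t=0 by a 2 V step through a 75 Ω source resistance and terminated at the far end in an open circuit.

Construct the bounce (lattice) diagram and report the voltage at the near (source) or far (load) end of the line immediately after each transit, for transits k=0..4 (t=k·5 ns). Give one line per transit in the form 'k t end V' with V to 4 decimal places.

Γ_L=1.000000, Γ_S=0.200000; launch V₁=2·50/125=0.800000
k=0 src: V=0.8000
k=1 load: inc=0.800000, refl=0.800000·1.000000=0.8000; V=0.000000+0.800000+0.800000=1.6000
k=2 src: inc=0.800000, refl=0.800000·0.200000=0.1600; V=0.800000+0.800000+0.160000=1.7600
k=3 load: inc=0.160000, refl=0.160000·1.000000=0.1600; V=1.600000+0.160000+0.160000=1.9200
k=4 src: inc=0.160000, refl=0.160000·0.200000=0.0320; V=1.760000+0.160000+0.032000=1.9520

0 0 source 0.8000
1 5 load 1.6000
2 10 source 1.7600
3 15 load 1.9200
4 20 source 1.9520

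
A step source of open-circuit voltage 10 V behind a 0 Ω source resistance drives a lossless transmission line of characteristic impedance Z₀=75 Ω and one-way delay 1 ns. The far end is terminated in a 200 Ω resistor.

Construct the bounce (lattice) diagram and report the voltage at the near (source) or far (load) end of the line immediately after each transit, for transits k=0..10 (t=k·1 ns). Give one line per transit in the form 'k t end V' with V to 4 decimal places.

0 0 source 10.0000
1 1 load 14.5455
2 2 source 10.0000
3 3 load 7.9339
4 4 source 10.0000
5 5 load 10.9391
6 6 source 10.0000
7 7 load 9.5731
8 8 source 10.0000
9 9 load 10.1940
10 10 source 10.0000

Γ_L=0.454545, Γ_S=-1.000000; launch V₁=10·75/75=10.000000
k=0 src: V=10.0000
k=1 load: inc=10.000000, refl=10.000000·0.454545=4.5455; V=0.000000+10.000000+4.545455=14.5455
k=2 src: inc=4.545455, refl=4.545455·-1.000000=-4.5455; V=10.000000+4.545455+-4.545455=10.0000
k=3 load: inc=-4.545455, refl=-4.545455·0.454545=-2.0661; V=14.545455+-4.545455+-2.066116=7.9339
k=4 src: inc=-2.066116, refl=-2.066116·-1.000000=2.0661; V=10.000000+-2.066116+2.066116=10.0000
k=5 load: inc=2.066116, refl=2.066116·0.454545=0.9391; V=7.933884+2.066116+0.939144=10.9391
k=6 src: inc=0.939144, refl=0.939144·-1.000000=-0.9391; V=10.000000+0.939144+-0.939144=10.0000
k=7 load: inc=-0.939144, refl=-0.939144·0.454545=-0.4269; V=10.939144+-0.939144+-0.426883=9.5731
k=8 src: inc=-0.426883, refl=-0.426883·-1.000000=0.4269; V=10.000000+-0.426883+0.426883=10.0000
k=9 load: inc=0.426883, refl=0.426883·0.454545=0.1940; V=9.573117+0.426883+0.194038=10.1940
k=10 src: inc=0.194038, refl=0.194038·-1.000000=-0.1940; V=10.000000+0.194038+-0.194038=10.0000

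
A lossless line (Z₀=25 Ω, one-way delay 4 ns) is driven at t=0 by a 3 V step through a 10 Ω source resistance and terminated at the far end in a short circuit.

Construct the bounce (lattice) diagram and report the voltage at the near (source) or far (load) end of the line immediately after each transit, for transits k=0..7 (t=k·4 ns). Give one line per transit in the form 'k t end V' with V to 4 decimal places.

Γ_L=-1.000000, Γ_S=-0.428571; launch V₁=3·25/35=2.142857
k=0 src: V=2.1429
k=1 load: inc=2.142857, refl=2.142857·-1.000000=-2.1429; V=0.000000+2.142857+-2.142857=0.0000
k=2 src: inc=-2.142857, refl=-2.142857·-0.428571=0.9184; V=2.142857+-2.142857+0.918367=0.9184
k=3 load: inc=0.918367, refl=0.918367·-1.000000=-0.9184; V=0.000000+0.918367+-0.918367=0.0000
k=4 src: inc=-0.918367, refl=-0.918367·-0.428571=0.3936; V=0.918367+-0.918367+0.393586=0.3936
k=5 load: inc=0.393586, refl=0.393586·-1.000000=-0.3936; V=0.000000+0.393586+-0.393586=0.0000
k=6 src: inc=-0.393586, refl=-0.393586·-0.428571=0.1687; V=0.393586+-0.393586+0.168680=0.1687
k=7 load: inc=0.168680, refl=0.168680·-1.000000=-0.1687; V=0.000000+0.168680+-0.168680=0.0000

0 0 source 2.1429
1 4 load 0.0000
2 8 source 0.9184
3 12 load 0.0000
4 16 source 0.3936
5 20 load 0.0000
6 24 source 0.1687
7 28 load 0.0000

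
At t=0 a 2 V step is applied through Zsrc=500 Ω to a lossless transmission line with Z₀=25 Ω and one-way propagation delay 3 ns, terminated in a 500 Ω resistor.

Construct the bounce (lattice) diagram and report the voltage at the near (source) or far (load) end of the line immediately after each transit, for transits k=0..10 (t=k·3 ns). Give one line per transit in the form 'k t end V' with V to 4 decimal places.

0 0 source 0.0952
1 3 load 0.1814
2 6 source 0.2594
3 9 load 0.3299
4 12 source 0.3937
5 15 load 0.4515
6 18 source 0.5037
7 21 load 0.5510
8 24 source 0.5937
9 27 load 0.6324
10 30 source 0.6674

Γ_L=0.904762, Γ_S=0.904762; launch V₁=2·25/525=0.095238
k=0 src: V=0.0952
k=1 load: inc=0.095238, refl=0.095238·0.904762=0.0862; V=0.000000+0.095238+0.086168=0.1814
k=2 src: inc=0.086168, refl=0.086168·0.904762=0.0780; V=0.095238+0.086168+0.077961=0.2594
k=3 load: inc=0.077961, refl=0.077961·0.904762=0.0705; V=0.181406+0.077961+0.070536=0.3299
k=4 src: inc=0.070536, refl=0.070536·0.904762=0.0638; V=0.259367+0.070536+0.063819=0.3937
k=5 load: inc=0.063819, refl=0.063819·0.904762=0.0577; V=0.329904+0.063819+0.057741=0.4515
k=6 src: inc=0.057741, refl=0.057741·0.904762=0.0522; V=0.393722+0.057741+0.052242=0.5037
k=7 load: inc=0.052242, refl=0.052242·0.904762=0.0473; V=0.451463+0.052242+0.047266=0.5510
k=8 src: inc=0.047266, refl=0.047266·0.904762=0.0428; V=0.503705+0.047266+0.042765=0.5937
k=9 load: inc=0.042765, refl=0.042765·0.904762=0.0387; V=0.550971+0.042765+0.038692=0.6324
k=10 src: inc=0.038692, refl=0.038692·0.904762=0.0350; V=0.593736+0.038692+0.035007=0.6674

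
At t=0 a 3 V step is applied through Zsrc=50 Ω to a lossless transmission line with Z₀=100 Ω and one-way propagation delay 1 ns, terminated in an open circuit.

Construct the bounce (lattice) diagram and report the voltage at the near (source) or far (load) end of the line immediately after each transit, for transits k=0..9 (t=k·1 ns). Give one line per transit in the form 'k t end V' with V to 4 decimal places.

Γ_L=1.000000, Γ_S=-0.333333; launch V₁=3·100/150=2.000000
k=0 src: V=2.0000
k=1 load: inc=2.000000, refl=2.000000·1.000000=2.0000; V=0.000000+2.000000+2.000000=4.0000
k=2 src: inc=2.000000, refl=2.000000·-0.333333=-0.6667; V=2.000000+2.000000+-0.666667=3.3333
k=3 load: inc=-0.666667, refl=-0.666667·1.000000=-0.6667; V=4.000000+-0.666667+-0.666667=2.6667
k=4 src: inc=-0.666667, refl=-0.666667·-0.333333=0.2222; V=3.333333+-0.666667+0.222222=2.8889
k=5 load: inc=0.222222, refl=0.222222·1.000000=0.2222; V=2.666667+0.222222+0.222222=3.1111
k=6 src: inc=0.222222, refl=0.222222·-0.333333=-0.0741; V=2.888889+0.222222+-0.074074=3.0370
k=7 load: inc=-0.074074, refl=-0.074074·1.000000=-0.0741; V=3.111111+-0.074074+-0.074074=2.9630
k=8 src: inc=-0.074074, refl=-0.074074·-0.333333=0.0247; V=3.037037+-0.074074+0.024691=2.9877
k=9 load: inc=0.024691, refl=0.024691·1.000000=0.0247; V=2.962963+0.024691+0.024691=3.0123

0 0 source 2.0000
1 1 load 4.0000
2 2 source 3.3333
3 3 load 2.6667
4 4 source 2.8889
5 5 load 3.1111
6 6 source 3.0370
7 7 load 2.9630
8 8 source 2.9877
9 9 load 3.0123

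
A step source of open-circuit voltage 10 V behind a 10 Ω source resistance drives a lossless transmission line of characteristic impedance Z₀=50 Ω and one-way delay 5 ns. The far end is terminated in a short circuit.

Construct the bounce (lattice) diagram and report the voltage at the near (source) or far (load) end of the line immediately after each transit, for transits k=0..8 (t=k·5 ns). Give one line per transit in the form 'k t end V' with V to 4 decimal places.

Γ_L=-1.000000, Γ_S=-0.666667; launch V₁=10·50/60=8.333333
k=0 src: V=8.3333
k=1 load: inc=8.333333, refl=8.333333·-1.000000=-8.3333; V=0.000000+8.333333+-8.333333=0.0000
k=2 src: inc=-8.333333, refl=-8.333333·-0.666667=5.5556; V=8.333333+-8.333333+5.555556=5.5556
k=3 load: inc=5.555556, refl=5.555556·-1.000000=-5.5556; V=0.000000+5.555556+-5.555556=0.0000
k=4 src: inc=-5.555556, refl=-5.555556·-0.666667=3.7037; V=5.555556+-5.555556+3.703704=3.7037
k=5 load: inc=3.703704, refl=3.703704·-1.000000=-3.7037; V=0.000000+3.703704+-3.703704=0.0000
k=6 src: inc=-3.703704, refl=-3.703704·-0.666667=2.4691; V=3.703704+-3.703704+2.469136=2.4691
k=7 load: inc=2.469136, refl=2.469136·-1.000000=-2.4691; V=0.000000+2.469136+-2.469136=0.0000
k=8 src: inc=-2.469136, refl=-2.469136·-0.666667=1.6461; V=2.469136+-2.469136+1.646091=1.6461

0 0 source 8.3333
1 5 load 0.0000
2 10 source 5.5556
3 15 load 0.0000
4 20 source 3.7037
5 25 load 0.0000
6 30 source 2.4691
7 35 load 0.0000
8 40 source 1.6461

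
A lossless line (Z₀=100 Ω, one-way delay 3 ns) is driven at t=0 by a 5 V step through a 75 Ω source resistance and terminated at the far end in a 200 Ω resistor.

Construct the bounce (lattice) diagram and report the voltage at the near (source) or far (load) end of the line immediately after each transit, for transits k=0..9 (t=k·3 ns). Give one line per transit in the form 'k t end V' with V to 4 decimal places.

Γ_L=0.333333, Γ_S=-0.142857; launch V₁=5·100/175=2.857143
k=0 src: V=2.8571
k=1 load: inc=2.857143, refl=2.857143·0.333333=0.9524; V=0.000000+2.857143+0.952381=3.8095
k=2 src: inc=0.952381, refl=0.952381·-0.142857=-0.1361; V=2.857143+0.952381+-0.136054=3.6735
k=3 load: inc=-0.136054, refl=-0.136054·0.333333=-0.0454; V=3.809524+-0.136054+-0.045351=3.6281
k=4 src: inc=-0.045351, refl=-0.045351·-0.142857=0.0065; V=3.673469+-0.045351+0.006479=3.6346
k=5 load: inc=0.006479, refl=0.006479·0.333333=0.0022; V=3.628118+0.006479+0.002160=3.6368
k=6 src: inc=0.002160, refl=0.002160·-0.142857=-0.0003; V=3.634597+0.002160+-0.000309=3.6364
k=7 load: inc=-0.000309, refl=-0.000309·0.333333=-0.0001; V=3.636756+-0.000309+-0.000103=3.6363
k=8 src: inc=-0.000103, refl=-0.000103·-0.142857=0.0000; V=3.636448+-0.000103+0.000015=3.6364
k=9 load: inc=0.000015, refl=0.000015·0.333333=0.0000; V=3.636345+0.000015+0.000005=3.6364

0 0 source 2.8571
1 3 load 3.8095
2 6 source 3.6735
3 9 load 3.6281
4 12 source 3.6346
5 15 load 3.6368
6 18 source 3.6364
7 21 load 3.6363
8 24 source 3.6364
9 27 load 3.6364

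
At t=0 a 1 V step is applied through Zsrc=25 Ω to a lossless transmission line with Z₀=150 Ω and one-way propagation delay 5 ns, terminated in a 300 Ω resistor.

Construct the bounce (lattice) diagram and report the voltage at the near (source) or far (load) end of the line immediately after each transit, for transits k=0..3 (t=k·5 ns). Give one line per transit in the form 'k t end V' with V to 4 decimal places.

Γ_L=0.333333, Γ_S=-0.714286; launch V₁=1·150/175=0.857143
k=0 src: V=0.8571
k=1 load: inc=0.857143, refl=0.857143·0.333333=0.2857; V=0.000000+0.857143+0.285714=1.1429
k=2 src: inc=0.285714, refl=0.285714·-0.714286=-0.2041; V=0.857143+0.285714+-0.204082=0.9388
k=3 load: inc=-0.204082, refl=-0.204082·0.333333=-0.0680; V=1.142857+-0.204082+-0.068027=0.8707

0 0 source 0.8571
1 5 load 1.1429
2 10 source 0.9388
3 15 load 0.8707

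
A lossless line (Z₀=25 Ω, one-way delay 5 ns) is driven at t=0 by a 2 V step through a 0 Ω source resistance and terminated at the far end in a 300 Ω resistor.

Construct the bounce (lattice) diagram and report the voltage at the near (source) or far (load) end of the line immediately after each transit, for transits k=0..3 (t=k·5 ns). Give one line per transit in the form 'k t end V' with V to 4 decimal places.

Γ_L=0.846154, Γ_S=-1.000000; launch V₁=2·25/25=2.000000
k=0 src: V=2.0000
k=1 load: inc=2.000000, refl=2.000000·0.846154=1.6923; V=0.000000+2.000000+1.692308=3.6923
k=2 src: inc=1.692308, refl=1.692308·-1.000000=-1.6923; V=2.000000+1.692308+-1.692308=2.0000
k=3 load: inc=-1.692308, refl=-1.692308·0.846154=-1.4320; V=3.692308+-1.692308+-1.431953=0.5680

0 0 source 2.0000
1 5 load 3.6923
2 10 source 2.0000
3 15 load 0.5680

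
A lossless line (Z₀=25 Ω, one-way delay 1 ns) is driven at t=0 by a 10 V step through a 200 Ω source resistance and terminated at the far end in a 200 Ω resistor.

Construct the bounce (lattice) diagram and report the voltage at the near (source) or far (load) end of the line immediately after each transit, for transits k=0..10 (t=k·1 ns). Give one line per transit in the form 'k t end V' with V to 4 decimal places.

0 0 source 1.1111
1 1 load 1.9753
2 2 source 2.6475
3 3 load 3.1702
4 4 source 3.5769
5 5 load 3.8931
6 6 source 4.1391
7 7 load 4.3304
8 8 source 4.4792
9 9 load 4.5949
10 10 source 4.6849

Γ_L=0.777778, Γ_S=0.777778; launch V₁=10·25/225=1.111111
k=0 src: V=1.1111
k=1 load: inc=1.111111, refl=1.111111·0.777778=0.8642; V=0.000000+1.111111+0.864198=1.9753
k=2 src: inc=0.864198, refl=0.864198·0.777778=0.6722; V=1.111111+0.864198+0.672154=2.6475
k=3 load: inc=0.672154, refl=0.672154·0.777778=0.5228; V=1.975309+0.672154+0.522786=3.1702
k=4 src: inc=0.522786, refl=0.522786·0.777778=0.4066; V=2.647462+0.522786+0.406611=3.5769
k=5 load: inc=0.406611, refl=0.406611·0.777778=0.3163; V=3.170248+0.406611+0.316253=3.8931
k=6 src: inc=0.316253, refl=0.316253·0.777778=0.2460; V=3.576860+0.316253+0.245975=4.1391
k=7 load: inc=0.245975, refl=0.245975·0.777778=0.1913; V=3.893113+0.245975+0.191314=4.3304
k=8 src: inc=0.191314, refl=0.191314·0.777778=0.1488; V=4.139088+0.191314+0.148800=4.4792
k=9 load: inc=0.148800, refl=0.148800·0.777778=0.1157; V=4.330402+0.148800+0.115733=4.5949
k=10 src: inc=0.115733, refl=0.115733·0.777778=0.0900; V=4.479201+0.115733+0.090015=4.6849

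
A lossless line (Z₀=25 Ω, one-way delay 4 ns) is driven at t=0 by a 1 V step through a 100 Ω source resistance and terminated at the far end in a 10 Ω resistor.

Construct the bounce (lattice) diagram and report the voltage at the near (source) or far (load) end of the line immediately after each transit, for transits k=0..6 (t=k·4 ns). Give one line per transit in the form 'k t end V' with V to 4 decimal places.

Γ_L=-0.428571, Γ_S=0.600000; launch V₁=1·25/125=0.200000
k=0 src: V=0.2000
k=1 load: inc=0.200000, refl=0.200000·-0.428571=-0.0857; V=0.000000+0.200000+-0.085714=0.1143
k=2 src: inc=-0.085714, refl=-0.085714·0.600000=-0.0514; V=0.200000+-0.085714+-0.051429=0.0629
k=3 load: inc=-0.051429, refl=-0.051429·-0.428571=0.0220; V=0.114286+-0.051429+0.022041=0.0849
k=4 src: inc=0.022041, refl=0.022041·0.600000=0.0132; V=0.062857+0.022041+0.013224=0.0981
k=5 load: inc=0.013224, refl=0.013224·-0.428571=-0.0057; V=0.084898+0.013224+-0.005668=0.0925
k=6 src: inc=-0.005668, refl=-0.005668·0.600000=-0.0034; V=0.098122+-0.005668+-0.003401=0.0891

0 0 source 0.2000
1 4 load 0.1143
2 8 source 0.0629
3 12 load 0.0849
4 16 source 0.0981
5 20 load 0.0925
6 24 source 0.0891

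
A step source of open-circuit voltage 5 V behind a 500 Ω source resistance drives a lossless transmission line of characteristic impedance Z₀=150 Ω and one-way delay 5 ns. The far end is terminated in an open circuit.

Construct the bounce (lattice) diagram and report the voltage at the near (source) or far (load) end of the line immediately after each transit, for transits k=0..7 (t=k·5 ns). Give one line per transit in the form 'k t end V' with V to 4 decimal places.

Γ_L=1.000000, Γ_S=0.538462; launch V₁=5·150/650=1.153846
k=0 src: V=1.1538
k=1 load: inc=1.153846, refl=1.153846·1.000000=1.1538; V=0.000000+1.153846+1.153846=2.3077
k=2 src: inc=1.153846, refl=1.153846·0.538462=0.6213; V=1.153846+1.153846+0.621302=2.9290
k=3 load: inc=0.621302, refl=0.621302·1.000000=0.6213; V=2.307692+0.621302+0.621302=3.5503
k=4 src: inc=0.621302, refl=0.621302·0.538462=0.3345; V=2.928994+0.621302+0.334547=3.8848
k=5 load: inc=0.334547, refl=0.334547·1.000000=0.3345; V=3.550296+0.334547+0.334547=4.2194
k=6 src: inc=0.334547, refl=0.334547·0.538462=0.1801; V=3.884843+0.334547+0.180141=4.3995
k=7 load: inc=0.180141, refl=0.180141·1.000000=0.1801; V=4.219390+0.180141+0.180141=4.5797

0 0 source 1.1538
1 5 load 2.3077
2 10 source 2.9290
3 15 load 3.5503
4 20 source 3.8848
5 25 load 4.2194
6 30 source 4.3995
7 35 load 4.5797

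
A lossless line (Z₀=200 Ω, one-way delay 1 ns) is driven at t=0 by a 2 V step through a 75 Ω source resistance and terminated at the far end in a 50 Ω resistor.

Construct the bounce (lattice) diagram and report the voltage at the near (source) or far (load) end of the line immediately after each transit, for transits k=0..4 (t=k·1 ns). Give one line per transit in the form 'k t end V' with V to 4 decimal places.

Γ_L=-0.600000, Γ_S=-0.454545; launch V₁=2·200/275=1.454545
k=0 src: V=1.4545
k=1 load: inc=1.454545, refl=1.454545·-0.600000=-0.8727; V=0.000000+1.454545+-0.872727=0.5818
k=2 src: inc=-0.872727, refl=-0.872727·-0.454545=0.3967; V=1.454545+-0.872727+0.396694=0.9785
k=3 load: inc=0.396694, refl=0.396694·-0.600000=-0.2380; V=0.581818+0.396694+-0.238017=0.7405
k=4 src: inc=-0.238017, refl=-0.238017·-0.454545=0.1082; V=0.978512+-0.238017+0.108189=0.8487

0 0 source 1.4545
1 1 load 0.5818
2 2 source 0.9785
3 3 load 0.7405
4 4 source 0.8487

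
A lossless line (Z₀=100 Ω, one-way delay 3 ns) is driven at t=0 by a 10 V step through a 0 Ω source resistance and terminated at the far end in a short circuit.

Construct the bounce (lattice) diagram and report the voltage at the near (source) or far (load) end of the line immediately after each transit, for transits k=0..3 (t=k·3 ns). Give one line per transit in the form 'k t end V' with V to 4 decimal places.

Γ_L=-1.000000, Γ_S=-1.000000; launch V₁=10·100/100=10.000000
k=0 src: V=10.0000
k=1 load: inc=10.000000, refl=10.000000·-1.000000=-10.0000; V=0.000000+10.000000+-10.000000=0.0000
k=2 src: inc=-10.000000, refl=-10.000000·-1.000000=10.0000; V=10.000000+-10.000000+10.000000=10.0000
k=3 load: inc=10.000000, refl=10.000000·-1.000000=-10.0000; V=0.000000+10.000000+-10.000000=0.0000

0 0 source 10.0000
1 3 load 0.0000
2 6 source 10.0000
3 9 load 0.0000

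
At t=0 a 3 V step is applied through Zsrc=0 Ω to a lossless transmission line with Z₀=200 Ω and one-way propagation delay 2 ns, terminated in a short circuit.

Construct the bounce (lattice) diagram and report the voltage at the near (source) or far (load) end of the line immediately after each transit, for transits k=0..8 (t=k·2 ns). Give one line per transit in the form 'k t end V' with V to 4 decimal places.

Γ_L=-1.000000, Γ_S=-1.000000; launch V₁=3·200/200=3.000000
k=0 src: V=3.0000
k=1 load: inc=3.000000, refl=3.000000·-1.000000=-3.0000; V=0.000000+3.000000+-3.000000=0.0000
k=2 src: inc=-3.000000, refl=-3.000000·-1.000000=3.0000; V=3.000000+-3.000000+3.000000=3.0000
k=3 load: inc=3.000000, refl=3.000000·-1.000000=-3.0000; V=0.000000+3.000000+-3.000000=0.0000
k=4 src: inc=-3.000000, refl=-3.000000·-1.000000=3.0000; V=3.000000+-3.000000+3.000000=3.0000
k=5 load: inc=3.000000, refl=3.000000·-1.000000=-3.0000; V=0.000000+3.000000+-3.000000=0.0000
k=6 src: inc=-3.000000, refl=-3.000000·-1.000000=3.0000; V=3.000000+-3.000000+3.000000=3.0000
k=7 load: inc=3.000000, refl=3.000000·-1.000000=-3.0000; V=0.000000+3.000000+-3.000000=0.0000
k=8 src: inc=-3.000000, refl=-3.000000·-1.000000=3.0000; V=3.000000+-3.000000+3.000000=3.0000

0 0 source 3.0000
1 2 load 0.0000
2 4 source 3.0000
3 6 load 0.0000
4 8 source 3.0000
5 10 load 0.0000
6 12 source 3.0000
7 14 load 0.0000
8 16 source 3.0000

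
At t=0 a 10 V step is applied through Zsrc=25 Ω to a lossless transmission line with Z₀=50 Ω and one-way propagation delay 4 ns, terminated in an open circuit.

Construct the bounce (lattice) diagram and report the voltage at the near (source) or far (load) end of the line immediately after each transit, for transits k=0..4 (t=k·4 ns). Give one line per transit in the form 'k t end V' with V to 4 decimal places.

0 0 source 6.6667
1 4 load 13.3333
2 8 source 11.1111
3 12 load 8.8889
4 16 source 9.6296

Γ_L=1.000000, Γ_S=-0.333333; launch V₁=10·50/75=6.666667
k=0 src: V=6.6667
k=1 load: inc=6.666667, refl=6.666667·1.000000=6.6667; V=0.000000+6.666667+6.666667=13.3333
k=2 src: inc=6.666667, refl=6.666667·-0.333333=-2.2222; V=6.666667+6.666667+-2.222222=11.1111
k=3 load: inc=-2.222222, refl=-2.222222·1.000000=-2.2222; V=13.333333+-2.222222+-2.222222=8.8889
k=4 src: inc=-2.222222, refl=-2.222222·-0.333333=0.7407; V=11.111111+-2.222222+0.740741=9.6296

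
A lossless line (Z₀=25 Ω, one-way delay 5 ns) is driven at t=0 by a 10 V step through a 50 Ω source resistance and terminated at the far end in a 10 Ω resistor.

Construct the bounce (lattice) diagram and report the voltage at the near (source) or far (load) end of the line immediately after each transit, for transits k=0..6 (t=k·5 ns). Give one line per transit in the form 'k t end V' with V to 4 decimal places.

Γ_L=-0.428571, Γ_S=0.333333; launch V₁=10·25/75=3.333333
k=0 src: V=3.3333
k=1 load: inc=3.333333, refl=3.333333·-0.428571=-1.4286; V=0.000000+3.333333+-1.428571=1.9048
k=2 src: inc=-1.428571, refl=-1.428571·0.333333=-0.4762; V=3.333333+-1.428571+-0.476190=1.4286
k=3 load: inc=-0.476190, refl=-0.476190·-0.428571=0.2041; V=1.904762+-0.476190+0.204082=1.6327
k=4 src: inc=0.204082, refl=0.204082·0.333333=0.0680; V=1.428571+0.204082+0.068027=1.7007
k=5 load: inc=0.068027, refl=0.068027·-0.428571=-0.0292; V=1.632653+0.068027+-0.029155=1.6715
k=6 src: inc=-0.029155, refl=-0.029155·0.333333=-0.0097; V=1.700680+-0.029155+-0.009718=1.6618

0 0 source 3.3333
1 5 load 1.9048
2 10 source 1.4286
3 15 load 1.6327
4 20 source 1.7007
5 25 load 1.6715
6 30 source 1.6618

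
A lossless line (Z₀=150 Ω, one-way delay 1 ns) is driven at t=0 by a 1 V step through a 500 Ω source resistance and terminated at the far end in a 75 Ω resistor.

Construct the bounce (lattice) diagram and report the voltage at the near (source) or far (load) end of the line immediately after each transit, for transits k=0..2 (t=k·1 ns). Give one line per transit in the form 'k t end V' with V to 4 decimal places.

0 0 source 0.2308
1 1 load 0.1538
2 2 source 0.1124

Γ_L=-0.333333, Γ_S=0.538462; launch V₁=1·150/650=0.230769
k=0 src: V=0.2308
k=1 load: inc=0.230769, refl=0.230769·-0.333333=-0.0769; V=0.000000+0.230769+-0.076923=0.1538
k=2 src: inc=-0.076923, refl=-0.076923·0.538462=-0.0414; V=0.230769+-0.076923+-0.041420=0.1124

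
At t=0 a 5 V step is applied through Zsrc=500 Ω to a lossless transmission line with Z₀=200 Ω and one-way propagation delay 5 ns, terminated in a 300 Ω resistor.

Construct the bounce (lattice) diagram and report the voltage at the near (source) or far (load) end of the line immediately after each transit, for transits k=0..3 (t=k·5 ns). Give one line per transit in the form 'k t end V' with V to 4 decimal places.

0 0 source 1.4286
1 5 load 1.7143
2 10 source 1.8367
3 15 load 1.8612

Γ_L=0.200000, Γ_S=0.428571; launch V₁=5·200/700=1.428571
k=0 src: V=1.4286
k=1 load: inc=1.428571, refl=1.428571·0.200000=0.2857; V=0.000000+1.428571+0.285714=1.7143
k=2 src: inc=0.285714, refl=0.285714·0.428571=0.1224; V=1.428571+0.285714+0.122449=1.8367
k=3 load: inc=0.122449, refl=0.122449·0.200000=0.0245; V=1.714286+0.122449+0.024490=1.8612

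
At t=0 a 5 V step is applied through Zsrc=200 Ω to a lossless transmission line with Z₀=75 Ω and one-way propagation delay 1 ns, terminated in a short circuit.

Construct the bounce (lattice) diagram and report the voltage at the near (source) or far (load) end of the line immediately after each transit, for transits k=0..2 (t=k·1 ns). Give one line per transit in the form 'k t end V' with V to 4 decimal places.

Γ_L=-1.000000, Γ_S=0.454545; launch V₁=5·75/275=1.363636
k=0 src: V=1.3636
k=1 load: inc=1.363636, refl=1.363636·-1.000000=-1.3636; V=0.000000+1.363636+-1.363636=0.0000
k=2 src: inc=-1.363636, refl=-1.363636·0.454545=-0.6198; V=1.363636+-1.363636+-0.619835=-0.6198

0 0 source 1.3636
1 1 load 0.0000
2 2 source -0.6198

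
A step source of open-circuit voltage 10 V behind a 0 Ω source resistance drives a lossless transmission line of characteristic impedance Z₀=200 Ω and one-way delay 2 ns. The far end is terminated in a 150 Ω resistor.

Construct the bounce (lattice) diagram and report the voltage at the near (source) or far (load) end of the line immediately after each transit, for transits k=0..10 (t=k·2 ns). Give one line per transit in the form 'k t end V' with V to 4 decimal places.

0 0 source 10.0000
1 2 load 8.5714
2 4 source 10.0000
3 6 load 9.7959
4 8 source 10.0000
5 10 load 9.9708
6 12 source 10.0000
7 14 load 9.9958
8 16 source 10.0000
9 18 load 9.9994
10 20 source 10.0000

Γ_L=-0.142857, Γ_S=-1.000000; launch V₁=10·200/200=10.000000
k=0 src: V=10.0000
k=1 load: inc=10.000000, refl=10.000000·-0.142857=-1.4286; V=0.000000+10.000000+-1.428571=8.5714
k=2 src: inc=-1.428571, refl=-1.428571·-1.000000=1.4286; V=10.000000+-1.428571+1.428571=10.0000
k=3 load: inc=1.428571, refl=1.428571·-0.142857=-0.2041; V=8.571429+1.428571+-0.204082=9.7959
k=4 src: inc=-0.204082, refl=-0.204082·-1.000000=0.2041; V=10.000000+-0.204082+0.204082=10.0000
k=5 load: inc=0.204082, refl=0.204082·-0.142857=-0.0292; V=9.795918+0.204082+-0.029155=9.9708
k=6 src: inc=-0.029155, refl=-0.029155·-1.000000=0.0292; V=10.000000+-0.029155+0.029155=10.0000
k=7 load: inc=0.029155, refl=0.029155·-0.142857=-0.0042; V=9.970845+0.029155+-0.004165=9.9958
k=8 src: inc=-0.004165, refl=-0.004165·-1.000000=0.0042; V=10.000000+-0.004165+0.004165=10.0000
k=9 load: inc=0.004165, refl=0.004165·-0.142857=-0.0006; V=9.995835+0.004165+-0.000595=9.9994
k=10 src: inc=-0.000595, refl=-0.000595·-1.000000=0.0006; V=10.000000+-0.000595+0.000595=10.0000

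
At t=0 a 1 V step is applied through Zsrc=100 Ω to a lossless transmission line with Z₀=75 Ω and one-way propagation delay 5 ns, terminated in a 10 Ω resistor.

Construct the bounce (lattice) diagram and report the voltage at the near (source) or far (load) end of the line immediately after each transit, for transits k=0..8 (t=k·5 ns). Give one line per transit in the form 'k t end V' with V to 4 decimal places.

0 0 source 0.4286
1 5 load 0.1008
2 10 source 0.0540
3 15 load 0.0898
4 20 source 0.0949
5 25 load 0.0910
6 30 source 0.0905
7 35 load 0.0909
8 40 source 0.0910

Γ_L=-0.764706, Γ_S=0.142857; launch V₁=1·75/175=0.428571
k=0 src: V=0.4286
k=1 load: inc=0.428571, refl=0.428571·-0.764706=-0.3277; V=0.000000+0.428571+-0.327731=0.1008
k=2 src: inc=-0.327731, refl=-0.327731·0.142857=-0.0468; V=0.428571+-0.327731+-0.046819=0.0540
k=3 load: inc=-0.046819, refl=-0.046819·-0.764706=0.0358; V=0.100840+-0.046819+0.035803=0.0898
k=4 src: inc=0.035803, refl=0.035803·0.142857=0.0051; V=0.054022+0.035803+0.005115=0.0949
k=5 load: inc=0.005115, refl=0.005115·-0.764706=-0.0039; V=0.089824+0.005115+-0.003911=0.0910
k=6 src: inc=-0.003911, refl=-0.003911·0.142857=-0.0006; V=0.094939+-0.003911+-0.000559=0.0905
k=7 load: inc=-0.000559, refl=-0.000559·-0.764706=0.0004; V=0.091028+-0.000559+0.000427=0.0909
k=8 src: inc=0.000427, refl=0.000427·0.142857=0.0001; V=0.090469+0.000427+0.000061=0.0910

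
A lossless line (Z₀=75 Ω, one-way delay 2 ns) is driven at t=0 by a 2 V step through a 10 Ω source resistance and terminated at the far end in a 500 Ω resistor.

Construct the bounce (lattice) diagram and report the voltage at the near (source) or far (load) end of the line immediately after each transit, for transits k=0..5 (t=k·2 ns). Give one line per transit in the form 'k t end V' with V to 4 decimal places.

0 0 source 1.7647
1 2 load 3.0691
2 4 source 2.0716
3 6 load 1.3344
4 8 source 1.8981
5 10 load 2.3148

Γ_L=0.739130, Γ_S=-0.764706; launch V₁=2·75/85=1.764706
k=0 src: V=1.7647
k=1 load: inc=1.764706, refl=1.764706·0.739130=1.3043; V=0.000000+1.764706+1.304348=3.0691
k=2 src: inc=1.304348, refl=1.304348·-0.764706=-0.9974; V=1.764706+1.304348+-0.997442=2.0716
k=3 load: inc=-0.997442, refl=-0.997442·0.739130=-0.7372; V=3.069054+-0.997442+-0.737240=1.3344
k=4 src: inc=-0.737240, refl=-0.737240·-0.764706=0.5638; V=2.071611+-0.737240+0.563772=1.8981
k=5 load: inc=0.563772, refl=0.563772·0.739130=0.4167; V=1.334371+0.563772+0.416701=2.3148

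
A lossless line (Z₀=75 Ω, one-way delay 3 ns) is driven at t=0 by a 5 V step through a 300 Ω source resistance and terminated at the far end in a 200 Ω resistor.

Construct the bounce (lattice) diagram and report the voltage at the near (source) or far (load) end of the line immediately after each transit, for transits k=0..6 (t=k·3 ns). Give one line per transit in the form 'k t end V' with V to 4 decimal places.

0 0 source 1.0000
1 3 load 1.4545
2 6 source 1.7273
3 9 load 1.8512
4 12 source 1.9256
5 15 load 1.9594
6 18 source 1.9797

Γ_L=0.454545, Γ_S=0.600000; launch V₁=5·75/375=1.000000
k=0 src: V=1.0000
k=1 load: inc=1.000000, refl=1.000000·0.454545=0.4545; V=0.000000+1.000000+0.454545=1.4545
k=2 src: inc=0.454545, refl=0.454545·0.600000=0.2727; V=1.000000+0.454545+0.272727=1.7273
k=3 load: inc=0.272727, refl=0.272727·0.454545=0.1240; V=1.454545+0.272727+0.123967=1.8512
k=4 src: inc=0.123967, refl=0.123967·0.600000=0.0744; V=1.727273+0.123967+0.074380=1.9256
k=5 load: inc=0.074380, refl=0.074380·0.454545=0.0338; V=1.851240+0.074380+0.033809=1.9594
k=6 src: inc=0.033809, refl=0.033809·0.600000=0.0203; V=1.925620+0.033809+0.020285=1.9797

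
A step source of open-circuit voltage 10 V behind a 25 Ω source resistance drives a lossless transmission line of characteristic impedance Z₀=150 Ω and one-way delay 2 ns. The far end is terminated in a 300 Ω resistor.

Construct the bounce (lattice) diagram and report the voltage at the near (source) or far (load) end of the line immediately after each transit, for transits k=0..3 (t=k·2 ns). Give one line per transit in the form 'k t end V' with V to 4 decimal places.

0 0 source 8.5714
1 2 load 11.4286
2 4 source 9.3878
3 6 load 8.7075

Γ_L=0.333333, Γ_S=-0.714286; launch V₁=10·150/175=8.571429
k=0 src: V=8.5714
k=1 load: inc=8.571429, refl=8.571429·0.333333=2.8571; V=0.000000+8.571429+2.857143=11.4286
k=2 src: inc=2.857143, refl=2.857143·-0.714286=-2.0408; V=8.571429+2.857143+-2.040816=9.3878
k=3 load: inc=-2.040816, refl=-2.040816·0.333333=-0.6803; V=11.428571+-2.040816+-0.680272=8.7075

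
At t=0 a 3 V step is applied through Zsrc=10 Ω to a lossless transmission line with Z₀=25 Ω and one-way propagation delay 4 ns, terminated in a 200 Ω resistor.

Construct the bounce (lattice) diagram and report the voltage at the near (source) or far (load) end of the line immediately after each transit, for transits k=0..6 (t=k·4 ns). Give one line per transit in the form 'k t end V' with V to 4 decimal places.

0 0 source 2.1429
1 4 load 3.8095
2 8 source 3.0952
3 12 load 2.5397
4 16 source 2.7778
5 20 load 2.9630
6 24 source 2.8836

Γ_L=0.777778, Γ_S=-0.428571; launch V₁=3·25/35=2.142857
k=0 src: V=2.1429
k=1 load: inc=2.142857, refl=2.142857·0.777778=1.6667; V=0.000000+2.142857+1.666667=3.8095
k=2 src: inc=1.666667, refl=1.666667·-0.428571=-0.7143; V=2.142857+1.666667+-0.714286=3.0952
k=3 load: inc=-0.714286, refl=-0.714286·0.777778=-0.5556; V=3.809524+-0.714286+-0.555556=2.5397
k=4 src: inc=-0.555556, refl=-0.555556·-0.428571=0.2381; V=3.095238+-0.555556+0.238095=2.7778
k=5 load: inc=0.238095, refl=0.238095·0.777778=0.1852; V=2.539683+0.238095+0.185185=2.9630
k=6 src: inc=0.185185, refl=0.185185·-0.428571=-0.0794; V=2.777778+0.185185+-0.079365=2.8836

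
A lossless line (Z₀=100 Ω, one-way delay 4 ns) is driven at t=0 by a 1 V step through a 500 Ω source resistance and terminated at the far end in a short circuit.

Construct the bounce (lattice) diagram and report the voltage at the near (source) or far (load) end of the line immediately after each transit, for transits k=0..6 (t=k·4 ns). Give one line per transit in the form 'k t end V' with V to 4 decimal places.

Γ_L=-1.000000, Γ_S=0.666667; launch V₁=1·100/600=0.166667
k=0 src: V=0.1667
k=1 load: inc=0.166667, refl=0.166667·-1.000000=-0.1667; V=0.000000+0.166667+-0.166667=0.0000
k=2 src: inc=-0.166667, refl=-0.166667·0.666667=-0.1111; V=0.166667+-0.166667+-0.111111=-0.1111
k=3 load: inc=-0.111111, refl=-0.111111·-1.000000=0.1111; V=0.000000+-0.111111+0.111111=0.0000
k=4 src: inc=0.111111, refl=0.111111·0.666667=0.0741; V=-0.111111+0.111111+0.074074=0.0741
k=5 load: inc=0.074074, refl=0.074074·-1.000000=-0.0741; V=0.000000+0.074074+-0.074074=0.0000
k=6 src: inc=-0.074074, refl=-0.074074·0.666667=-0.0494; V=0.074074+-0.074074+-0.049383=-0.0494

0 0 source 0.1667
1 4 load 0.0000
2 8 source -0.1111
3 12 load 0.0000
4 16 source 0.0741
5 20 load 0.0000
6 24 source -0.0494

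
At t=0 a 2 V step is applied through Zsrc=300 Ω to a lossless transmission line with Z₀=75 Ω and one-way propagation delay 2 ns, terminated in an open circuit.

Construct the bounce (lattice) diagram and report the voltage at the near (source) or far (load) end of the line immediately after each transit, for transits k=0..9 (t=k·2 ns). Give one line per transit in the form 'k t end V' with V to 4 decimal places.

0 0 source 0.4000
1 2 load 0.8000
2 4 source 1.0400
3 6 load 1.2800
4 8 source 1.4240
5 10 load 1.5680
6 12 source 1.6544
7 14 load 1.7408
8 16 source 1.7926
9 18 load 1.8445

Γ_L=1.000000, Γ_S=0.600000; launch V₁=2·75/375=0.400000
k=0 src: V=0.4000
k=1 load: inc=0.400000, refl=0.400000·1.000000=0.4000; V=0.000000+0.400000+0.400000=0.8000
k=2 src: inc=0.400000, refl=0.400000·0.600000=0.2400; V=0.400000+0.400000+0.240000=1.0400
k=3 load: inc=0.240000, refl=0.240000·1.000000=0.2400; V=0.800000+0.240000+0.240000=1.2800
k=4 src: inc=0.240000, refl=0.240000·0.600000=0.1440; V=1.040000+0.240000+0.144000=1.4240
k=5 load: inc=0.144000, refl=0.144000·1.000000=0.1440; V=1.280000+0.144000+0.144000=1.5680
k=6 src: inc=0.144000, refl=0.144000·0.600000=0.0864; V=1.424000+0.144000+0.086400=1.6544
k=7 load: inc=0.086400, refl=0.086400·1.000000=0.0864; V=1.568000+0.086400+0.086400=1.7408
k=8 src: inc=0.086400, refl=0.086400·0.600000=0.0518; V=1.654400+0.086400+0.051840=1.7926
k=9 load: inc=0.051840, refl=0.051840·1.000000=0.0518; V=1.740800+0.051840+0.051840=1.8445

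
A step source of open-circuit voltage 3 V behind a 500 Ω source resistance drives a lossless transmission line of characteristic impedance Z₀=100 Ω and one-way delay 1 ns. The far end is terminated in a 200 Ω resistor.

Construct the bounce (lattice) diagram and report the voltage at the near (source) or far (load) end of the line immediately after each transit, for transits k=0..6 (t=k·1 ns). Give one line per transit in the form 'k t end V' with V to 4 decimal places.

Γ_L=0.333333, Γ_S=0.666667; launch V₁=3·100/600=0.500000
k=0 src: V=0.5000
k=1 load: inc=0.500000, refl=0.500000·0.333333=0.1667; V=0.000000+0.500000+0.166667=0.6667
k=2 src: inc=0.166667, refl=0.166667·0.666667=0.1111; V=0.500000+0.166667+0.111111=0.7778
k=3 load: inc=0.111111, refl=0.111111·0.333333=0.0370; V=0.666667+0.111111+0.037037=0.8148
k=4 src: inc=0.037037, refl=0.037037·0.666667=0.0247; V=0.777778+0.037037+0.024691=0.8395
k=5 load: inc=0.024691, refl=0.024691·0.333333=0.0082; V=0.814815+0.024691+0.008230=0.8477
k=6 src: inc=0.008230, refl=0.008230·0.666667=0.0055; V=0.839506+0.008230+0.005487=0.8532

0 0 source 0.5000
1 1 load 0.6667
2 2 source 0.7778
3 3 load 0.8148
4 4 source 0.8395
5 5 load 0.8477
6 6 source 0.8532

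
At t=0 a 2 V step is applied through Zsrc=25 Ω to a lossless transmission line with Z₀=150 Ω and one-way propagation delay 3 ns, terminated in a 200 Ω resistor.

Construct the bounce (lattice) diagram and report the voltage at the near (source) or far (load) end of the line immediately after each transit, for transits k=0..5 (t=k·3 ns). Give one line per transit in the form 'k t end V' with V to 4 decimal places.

Γ_L=0.142857, Γ_S=-0.714286; launch V₁=2·150/175=1.714286
k=0 src: V=1.7143
k=1 load: inc=1.714286, refl=1.714286·0.142857=0.2449; V=0.000000+1.714286+0.244898=1.9592
k=2 src: inc=0.244898, refl=0.244898·-0.714286=-0.1749; V=1.714286+0.244898+-0.174927=1.7843
k=3 load: inc=-0.174927, refl=-0.174927·0.142857=-0.0250; V=1.959184+-0.174927+-0.024990=1.7593
k=4 src: inc=-0.024990, refl=-0.024990·-0.714286=0.0178; V=1.784257+-0.024990+0.017850=1.7771
k=5 load: inc=0.017850, refl=0.017850·0.142857=0.0025; V=1.759267+0.017850+0.002550=1.7797

0 0 source 1.7143
1 3 load 1.9592
2 6 source 1.7843
3 9 load 1.7593
4 12 source 1.7771
5 15 load 1.7797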